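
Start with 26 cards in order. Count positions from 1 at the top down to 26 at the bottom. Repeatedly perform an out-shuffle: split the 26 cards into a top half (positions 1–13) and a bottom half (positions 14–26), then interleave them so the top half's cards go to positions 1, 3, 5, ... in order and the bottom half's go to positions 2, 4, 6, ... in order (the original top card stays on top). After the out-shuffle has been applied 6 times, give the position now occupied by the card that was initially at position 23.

9

Track the card's position through each out-shuffle:
23 → 20 → 14 → 2 → 3 → 5 → 9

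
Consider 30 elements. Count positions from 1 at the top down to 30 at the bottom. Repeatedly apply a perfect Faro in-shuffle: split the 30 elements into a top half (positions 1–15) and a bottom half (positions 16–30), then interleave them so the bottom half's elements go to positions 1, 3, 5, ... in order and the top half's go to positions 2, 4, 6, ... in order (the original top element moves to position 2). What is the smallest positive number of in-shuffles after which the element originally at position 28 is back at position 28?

5

Follow position 28 under repeated in-shuffles:
28 → 25 → 19 → 7 → 14 → 28
It first returns after 5 in-shuffles.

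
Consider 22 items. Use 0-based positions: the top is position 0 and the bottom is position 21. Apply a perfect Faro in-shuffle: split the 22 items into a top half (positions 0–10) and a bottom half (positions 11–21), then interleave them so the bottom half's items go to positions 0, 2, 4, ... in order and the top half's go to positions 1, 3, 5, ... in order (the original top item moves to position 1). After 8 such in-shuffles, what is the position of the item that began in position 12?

15

Track the item's position through each in-shuffle:
12 → 2 → 5 → 11 → 0 → 1 → 3 → 7 → 15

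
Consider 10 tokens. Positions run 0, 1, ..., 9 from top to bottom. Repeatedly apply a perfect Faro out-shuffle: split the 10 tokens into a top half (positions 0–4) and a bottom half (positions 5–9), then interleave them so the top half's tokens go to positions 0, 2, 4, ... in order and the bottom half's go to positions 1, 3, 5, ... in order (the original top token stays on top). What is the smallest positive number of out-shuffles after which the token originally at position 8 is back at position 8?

6

Follow position 8 under repeated out-shuffles:
8 → 7 → 5 → 1 → 2 → 4 → 8
It first returns after 6 out-shuffles.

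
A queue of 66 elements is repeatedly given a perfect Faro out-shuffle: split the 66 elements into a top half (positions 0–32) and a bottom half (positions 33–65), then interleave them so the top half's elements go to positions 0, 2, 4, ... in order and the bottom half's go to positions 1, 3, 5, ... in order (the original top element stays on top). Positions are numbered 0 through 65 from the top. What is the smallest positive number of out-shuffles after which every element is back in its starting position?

The out-shuffle permutes the 66 positions with cycle lengths [1, 1, 4, 12, 12, 12, 12, 12].
Every element is home exactly when every cycle has completed a whole number of laps, i.e. after lcm(1, 4, 12) = 12 out-shuffles.

12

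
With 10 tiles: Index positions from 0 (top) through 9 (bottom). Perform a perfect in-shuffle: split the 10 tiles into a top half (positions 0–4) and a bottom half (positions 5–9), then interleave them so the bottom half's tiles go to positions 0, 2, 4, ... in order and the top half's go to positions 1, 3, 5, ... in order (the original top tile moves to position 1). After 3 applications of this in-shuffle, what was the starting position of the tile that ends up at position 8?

7

Work backwards from position 8, undoing one in-shuffle at a time:
8 ← 9 ← 4 ← 7
So the tile now at position 8 started at position 7.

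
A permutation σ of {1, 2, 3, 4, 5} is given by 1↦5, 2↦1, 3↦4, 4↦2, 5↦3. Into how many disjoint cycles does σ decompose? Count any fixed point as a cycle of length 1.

Cycle decomposition: (1 5 3 4 2).
1 cycle.

1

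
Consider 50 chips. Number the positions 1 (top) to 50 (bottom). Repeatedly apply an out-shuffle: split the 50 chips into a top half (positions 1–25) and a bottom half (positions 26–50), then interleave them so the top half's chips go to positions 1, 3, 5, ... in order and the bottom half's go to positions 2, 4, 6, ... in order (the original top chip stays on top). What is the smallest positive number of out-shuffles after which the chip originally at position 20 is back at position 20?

Follow position 20 under repeated out-shuffles:
20 → 39 → 28 → 6 → 11 → 21 → 41 → 32 → ... → 20 (length 21)
It first returns after 21 out-shuffles.

21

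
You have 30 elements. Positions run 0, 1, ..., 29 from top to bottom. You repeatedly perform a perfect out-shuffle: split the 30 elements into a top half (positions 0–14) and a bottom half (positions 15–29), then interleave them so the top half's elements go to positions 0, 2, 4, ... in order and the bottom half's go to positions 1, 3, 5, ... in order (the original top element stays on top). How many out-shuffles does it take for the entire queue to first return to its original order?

28

The out-shuffle permutes the 30 positions with cycle lengths [1, 1, 28].
Every element is home exactly when every cycle has completed a whole number of laps, i.e. after lcm(1, 28) = 28 out-shuffles.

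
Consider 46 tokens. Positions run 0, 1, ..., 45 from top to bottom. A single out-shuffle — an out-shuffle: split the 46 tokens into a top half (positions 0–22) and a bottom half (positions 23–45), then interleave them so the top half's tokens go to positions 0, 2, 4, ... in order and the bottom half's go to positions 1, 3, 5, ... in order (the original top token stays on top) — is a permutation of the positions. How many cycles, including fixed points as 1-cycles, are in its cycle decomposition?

9

Trace each unvisited position around until it returns:
(0) (1 2 4 8 16 32 ... len 12) (3 6 12 24) (5 10 20 40 35 25) (7 14 28 11 22 44 ... len 12) (9 18 36 27) (15 30) (21 42 39 33) ... plus 1 more
9 cycles in total.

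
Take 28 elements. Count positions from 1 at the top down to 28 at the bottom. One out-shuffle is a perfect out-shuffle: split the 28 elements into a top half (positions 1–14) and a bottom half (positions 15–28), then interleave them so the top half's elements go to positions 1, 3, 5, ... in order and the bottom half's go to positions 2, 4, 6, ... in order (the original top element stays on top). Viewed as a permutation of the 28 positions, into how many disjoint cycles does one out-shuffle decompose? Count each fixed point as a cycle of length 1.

5

Trace each unvisited position around until it returns:
(1) (2 3 5 9 17 6 ... len 18) (4 7 13 25 22 16) (10 19) (28)
5 cycles in total.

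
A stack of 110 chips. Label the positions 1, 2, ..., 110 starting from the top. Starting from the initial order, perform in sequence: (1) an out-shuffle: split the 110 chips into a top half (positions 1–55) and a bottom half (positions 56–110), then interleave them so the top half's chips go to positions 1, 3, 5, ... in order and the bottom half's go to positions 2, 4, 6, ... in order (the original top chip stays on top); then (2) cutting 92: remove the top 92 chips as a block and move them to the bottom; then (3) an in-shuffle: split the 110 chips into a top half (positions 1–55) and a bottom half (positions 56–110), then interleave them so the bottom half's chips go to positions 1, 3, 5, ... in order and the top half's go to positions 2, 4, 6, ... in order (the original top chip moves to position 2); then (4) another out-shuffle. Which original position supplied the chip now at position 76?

Undo the operations in reverse order, starting from position 76:
  undo op 4 (out-shuffle, from bottom half): 76 ← 93
  undo op 3 (in-shuffle, from bottom half): 93 ← 102
  undo op 2 (cut 92): 102 ← 84
  undo op 1 (out-shuffle, from bottom half): 84 ← 97
So the chip at position 76 came from original position 97.

97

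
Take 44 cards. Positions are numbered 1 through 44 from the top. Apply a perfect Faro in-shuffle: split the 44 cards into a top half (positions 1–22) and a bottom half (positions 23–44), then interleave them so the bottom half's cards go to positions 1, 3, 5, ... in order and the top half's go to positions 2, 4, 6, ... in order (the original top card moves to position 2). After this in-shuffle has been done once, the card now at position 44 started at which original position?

Work backwards from position 44, undoing one in-shuffle at a time:
44 ← 22
So the card now at position 44 started at position 22.

22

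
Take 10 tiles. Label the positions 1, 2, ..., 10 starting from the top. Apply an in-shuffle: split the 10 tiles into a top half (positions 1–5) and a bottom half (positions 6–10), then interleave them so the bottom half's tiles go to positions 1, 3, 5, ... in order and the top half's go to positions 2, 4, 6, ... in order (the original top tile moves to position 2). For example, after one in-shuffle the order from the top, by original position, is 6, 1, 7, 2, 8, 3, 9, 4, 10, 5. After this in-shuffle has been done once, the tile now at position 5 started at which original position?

8

Work backwards from position 5, undoing one in-shuffle at a time:
5 ← 8
So the tile now at position 5 started at position 8.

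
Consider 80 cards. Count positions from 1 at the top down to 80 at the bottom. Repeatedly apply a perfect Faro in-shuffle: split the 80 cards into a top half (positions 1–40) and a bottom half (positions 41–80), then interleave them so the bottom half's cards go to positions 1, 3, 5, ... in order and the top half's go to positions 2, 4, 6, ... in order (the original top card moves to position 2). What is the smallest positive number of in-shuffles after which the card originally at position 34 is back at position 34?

54

Follow position 34 under repeated in-shuffles:
34 → 68 → 55 → 29 → 58 → 35 → 70 → 59 → ... → 34 (length 54)
It first returns after 54 in-shuffles.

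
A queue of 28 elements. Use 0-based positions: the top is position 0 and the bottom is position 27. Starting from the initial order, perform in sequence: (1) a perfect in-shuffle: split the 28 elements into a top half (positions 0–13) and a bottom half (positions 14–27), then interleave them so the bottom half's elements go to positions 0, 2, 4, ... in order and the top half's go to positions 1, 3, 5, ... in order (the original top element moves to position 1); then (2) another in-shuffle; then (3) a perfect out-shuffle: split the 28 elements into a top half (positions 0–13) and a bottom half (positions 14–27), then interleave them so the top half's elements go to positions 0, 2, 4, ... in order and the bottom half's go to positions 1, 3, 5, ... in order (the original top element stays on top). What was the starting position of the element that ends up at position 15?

19

Undo the operations in reverse order, starting from position 15:
  undo op 3 (out-shuffle, from bottom half): 15 ← 21
  undo op 2 (in-shuffle, from top half): 21 ← 10
  undo op 1 (in-shuffle, from bottom half): 10 ← 19
So the element at position 15 came from original position 19.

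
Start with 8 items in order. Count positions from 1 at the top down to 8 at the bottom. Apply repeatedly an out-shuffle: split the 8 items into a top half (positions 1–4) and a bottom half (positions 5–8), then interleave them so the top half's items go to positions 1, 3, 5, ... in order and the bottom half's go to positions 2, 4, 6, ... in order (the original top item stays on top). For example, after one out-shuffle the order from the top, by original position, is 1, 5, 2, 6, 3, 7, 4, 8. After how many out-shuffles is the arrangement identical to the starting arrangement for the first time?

3

The out-shuffle permutes the 8 positions with cycle lengths [1, 1, 3, 3].
Every item is home exactly when every cycle has completed a whole number of laps, i.e. after lcm(1, 3) = 3 out-shuffles.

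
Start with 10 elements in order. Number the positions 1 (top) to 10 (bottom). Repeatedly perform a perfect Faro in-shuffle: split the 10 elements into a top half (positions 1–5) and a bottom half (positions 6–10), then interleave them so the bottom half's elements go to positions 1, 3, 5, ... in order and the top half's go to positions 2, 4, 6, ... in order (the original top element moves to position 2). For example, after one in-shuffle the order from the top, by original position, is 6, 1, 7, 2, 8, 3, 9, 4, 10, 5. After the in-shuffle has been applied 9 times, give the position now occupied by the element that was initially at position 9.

10

Track the element's position through each in-shuffle:
9 → 7 → 3 → 6 → 1 → 2 → 4 → 8 → 5 → 10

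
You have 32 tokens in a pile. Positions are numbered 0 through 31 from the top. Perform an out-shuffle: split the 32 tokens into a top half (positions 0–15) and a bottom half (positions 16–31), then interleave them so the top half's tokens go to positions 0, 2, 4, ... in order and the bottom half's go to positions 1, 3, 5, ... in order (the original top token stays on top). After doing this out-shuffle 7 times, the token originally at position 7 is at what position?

Track the token's position through each out-shuffle:
7 → 14 → 28 → 25 → 19 → 7 → 14 → 28

28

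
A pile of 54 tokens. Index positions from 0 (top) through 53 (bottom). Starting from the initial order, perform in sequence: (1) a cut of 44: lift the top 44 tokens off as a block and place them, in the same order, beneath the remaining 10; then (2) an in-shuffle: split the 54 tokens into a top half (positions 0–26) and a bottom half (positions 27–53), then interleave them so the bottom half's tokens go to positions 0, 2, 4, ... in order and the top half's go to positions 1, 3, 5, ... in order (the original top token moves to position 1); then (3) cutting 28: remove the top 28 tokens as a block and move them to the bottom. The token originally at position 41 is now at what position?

Track the token from position 41 forward through each operation:
  after op 1 (cut 44): 41 → 51
  after op 2 (in-shuffle): 51 → 48
  after op 3 (cut 28): 48 → 20

20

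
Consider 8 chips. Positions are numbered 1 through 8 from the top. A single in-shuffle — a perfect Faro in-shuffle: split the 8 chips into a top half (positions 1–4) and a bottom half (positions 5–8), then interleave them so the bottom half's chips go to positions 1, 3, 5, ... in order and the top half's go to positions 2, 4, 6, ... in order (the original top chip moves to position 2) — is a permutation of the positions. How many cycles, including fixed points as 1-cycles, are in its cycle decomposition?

Trace each unvisited position around until it returns:
(1 2 4 8 7 5) (3 6)
2 cycles in total.

2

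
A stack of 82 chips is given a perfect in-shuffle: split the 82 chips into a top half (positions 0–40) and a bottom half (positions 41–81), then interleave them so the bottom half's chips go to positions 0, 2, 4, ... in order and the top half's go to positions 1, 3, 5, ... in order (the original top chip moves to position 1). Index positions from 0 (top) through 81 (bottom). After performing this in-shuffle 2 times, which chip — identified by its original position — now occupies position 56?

Work backwards from position 56, undoing one in-shuffle at a time:
56 ← 69 ← 34
So the chip now at position 56 started at position 34.

34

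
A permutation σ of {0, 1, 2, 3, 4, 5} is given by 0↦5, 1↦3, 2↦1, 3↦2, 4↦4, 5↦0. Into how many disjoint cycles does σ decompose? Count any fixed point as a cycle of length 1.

Cycle decomposition: (0 5) (1 3 2) (4).
3 cycles.

3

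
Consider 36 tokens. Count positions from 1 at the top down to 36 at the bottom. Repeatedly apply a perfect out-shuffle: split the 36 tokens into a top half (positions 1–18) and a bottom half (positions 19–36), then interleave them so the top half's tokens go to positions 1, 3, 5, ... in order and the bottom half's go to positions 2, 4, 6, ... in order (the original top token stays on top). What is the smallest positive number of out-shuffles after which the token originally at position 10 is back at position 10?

12

Follow position 10 under repeated out-shuffles:
10 → 19 → 2 → 3 → 5 → 9 → 17 → 33 → 30 → 24 → 12 → 23 → 10
It first returns after 12 out-shuffles.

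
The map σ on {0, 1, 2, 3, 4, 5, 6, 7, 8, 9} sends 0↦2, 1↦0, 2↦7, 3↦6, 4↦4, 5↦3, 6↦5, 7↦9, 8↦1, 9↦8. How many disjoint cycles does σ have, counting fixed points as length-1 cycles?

Cycle decomposition: (0 2 7 9 8 1) (3 6 5) (4).
3 cycles.

3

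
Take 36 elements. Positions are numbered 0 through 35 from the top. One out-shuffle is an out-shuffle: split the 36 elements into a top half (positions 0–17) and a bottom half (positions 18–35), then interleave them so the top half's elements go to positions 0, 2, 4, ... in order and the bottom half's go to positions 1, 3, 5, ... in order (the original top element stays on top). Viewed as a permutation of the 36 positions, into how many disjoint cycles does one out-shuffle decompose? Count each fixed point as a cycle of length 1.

Trace each unvisited position around until it returns:
(0) (1 2 4 8 16 32 ... len 12) (3 6 12 24 13 26 ... len 12) (5 10 20) (7 14 28 21) (15 30 25) (35)
7 cycles in total.

7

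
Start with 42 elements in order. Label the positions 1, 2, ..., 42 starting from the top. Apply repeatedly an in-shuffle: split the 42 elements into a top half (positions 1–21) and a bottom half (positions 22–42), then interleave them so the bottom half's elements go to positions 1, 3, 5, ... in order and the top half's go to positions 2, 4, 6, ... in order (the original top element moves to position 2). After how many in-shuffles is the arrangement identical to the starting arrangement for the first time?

14

The in-shuffle permutes the 42 positions with cycle lengths [14, 14, 14].
Every element is home exactly when every cycle has completed a whole number of laps, i.e. after lcm(14) = 14 in-shuffles.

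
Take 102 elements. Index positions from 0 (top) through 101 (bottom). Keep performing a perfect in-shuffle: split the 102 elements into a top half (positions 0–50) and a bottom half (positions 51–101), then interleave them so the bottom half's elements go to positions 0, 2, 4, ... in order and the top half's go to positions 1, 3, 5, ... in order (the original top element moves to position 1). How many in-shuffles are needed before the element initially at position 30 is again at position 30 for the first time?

51

Follow position 30 under repeated in-shuffles:
30 → 61 → 20 → 41 → 83 → 64 → 26 → 53 → ... → 30 (length 51)
It first returns after 51 in-shuffles.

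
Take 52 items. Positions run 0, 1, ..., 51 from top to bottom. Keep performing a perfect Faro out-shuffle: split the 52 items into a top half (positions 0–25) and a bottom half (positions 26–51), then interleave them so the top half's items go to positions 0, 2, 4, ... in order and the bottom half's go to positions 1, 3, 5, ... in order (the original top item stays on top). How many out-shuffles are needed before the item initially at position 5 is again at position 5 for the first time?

Follow position 5 under repeated out-shuffles:
5 → 10 → 20 → 40 → 29 → 7 → 14 → 28 → 5
It first returns after 8 out-shuffles.

8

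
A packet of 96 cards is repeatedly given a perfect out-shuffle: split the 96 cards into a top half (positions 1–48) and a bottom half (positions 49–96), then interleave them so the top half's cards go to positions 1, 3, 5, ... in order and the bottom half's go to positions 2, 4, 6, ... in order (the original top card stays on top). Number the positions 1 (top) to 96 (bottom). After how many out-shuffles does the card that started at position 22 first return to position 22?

36

Follow position 22 under repeated out-shuffles:
22 → 43 → 85 → 74 → 52 → 8 → 15 → 29 → ... → 22 (length 36)
It first returns after 36 out-shuffles.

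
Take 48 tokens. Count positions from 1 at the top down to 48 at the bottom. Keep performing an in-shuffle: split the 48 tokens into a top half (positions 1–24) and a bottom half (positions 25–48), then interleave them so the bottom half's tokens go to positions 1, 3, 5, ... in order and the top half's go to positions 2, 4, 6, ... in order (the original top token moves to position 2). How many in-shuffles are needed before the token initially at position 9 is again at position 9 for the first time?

Follow position 9 under repeated in-shuffles:
9 → 18 → 36 → 23 → 46 → 43 → 37 → 25 → ... → 9 (length 21)
It first returns after 21 in-shuffles.

21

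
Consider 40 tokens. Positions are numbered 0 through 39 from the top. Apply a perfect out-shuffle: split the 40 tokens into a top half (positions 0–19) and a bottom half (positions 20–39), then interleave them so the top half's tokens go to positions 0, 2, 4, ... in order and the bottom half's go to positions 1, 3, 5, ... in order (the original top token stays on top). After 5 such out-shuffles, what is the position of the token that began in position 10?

8

Track the token's position through each out-shuffle:
10 → 20 → 1 → 2 → 4 → 8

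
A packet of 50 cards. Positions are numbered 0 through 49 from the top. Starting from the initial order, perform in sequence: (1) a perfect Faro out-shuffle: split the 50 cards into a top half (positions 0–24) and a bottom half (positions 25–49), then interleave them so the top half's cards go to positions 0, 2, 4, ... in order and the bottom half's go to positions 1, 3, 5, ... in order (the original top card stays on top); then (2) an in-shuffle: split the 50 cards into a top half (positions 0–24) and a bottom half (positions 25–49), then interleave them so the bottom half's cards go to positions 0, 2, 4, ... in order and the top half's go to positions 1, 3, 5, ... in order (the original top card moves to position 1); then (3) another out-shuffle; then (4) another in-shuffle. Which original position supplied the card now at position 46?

43

Undo the operations in reverse order, starting from position 46:
  undo op 4 (in-shuffle, from bottom half): 46 ← 48
  undo op 3 (out-shuffle, from top half): 48 ← 24
  undo op 2 (in-shuffle, from bottom half): 24 ← 37
  undo op 1 (out-shuffle, from bottom half): 37 ← 43
So the card at position 46 came from original position 43.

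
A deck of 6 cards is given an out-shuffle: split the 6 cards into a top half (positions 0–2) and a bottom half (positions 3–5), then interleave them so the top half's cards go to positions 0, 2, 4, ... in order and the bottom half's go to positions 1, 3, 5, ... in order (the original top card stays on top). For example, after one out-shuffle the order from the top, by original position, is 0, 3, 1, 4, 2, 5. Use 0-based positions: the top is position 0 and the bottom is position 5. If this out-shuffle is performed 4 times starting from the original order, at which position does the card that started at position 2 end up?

2

Track the card's position through each out-shuffle:
2 → 4 → 3 → 1 → 2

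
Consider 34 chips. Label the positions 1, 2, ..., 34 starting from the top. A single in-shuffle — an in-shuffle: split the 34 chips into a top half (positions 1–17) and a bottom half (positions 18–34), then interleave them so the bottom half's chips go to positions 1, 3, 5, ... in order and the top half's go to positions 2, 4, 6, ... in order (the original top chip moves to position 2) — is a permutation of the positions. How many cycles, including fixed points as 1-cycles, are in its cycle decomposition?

5

Trace each unvisited position around until it returns:
(1 2 4 8 16 32 ... len 12) (3 6 12 24 13 26 ... len 12) (5 10 20) (7 14 28 21) (15 30 25)
5 cycles in total.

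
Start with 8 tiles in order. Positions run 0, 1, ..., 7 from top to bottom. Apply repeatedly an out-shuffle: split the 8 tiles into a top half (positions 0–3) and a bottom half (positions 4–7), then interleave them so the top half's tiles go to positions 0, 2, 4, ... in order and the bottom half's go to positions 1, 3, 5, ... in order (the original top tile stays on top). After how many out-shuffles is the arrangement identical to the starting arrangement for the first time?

The out-shuffle permutes the 8 positions with cycle lengths [1, 1, 3, 3].
Every tile is home exactly when every cycle has completed a whole number of laps, i.e. after lcm(1, 3) = 3 out-shuffles.

3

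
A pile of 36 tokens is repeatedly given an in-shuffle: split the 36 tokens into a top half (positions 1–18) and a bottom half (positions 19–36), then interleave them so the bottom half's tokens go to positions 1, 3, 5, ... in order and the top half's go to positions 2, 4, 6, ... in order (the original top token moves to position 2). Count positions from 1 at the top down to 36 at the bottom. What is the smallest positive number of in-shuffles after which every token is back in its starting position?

36

The in-shuffle permutes the 36 positions with cycle lengths [36].
Every token is home exactly when every cycle has completed a whole number of laps, i.e. after lcm(36) = 36 in-shuffles.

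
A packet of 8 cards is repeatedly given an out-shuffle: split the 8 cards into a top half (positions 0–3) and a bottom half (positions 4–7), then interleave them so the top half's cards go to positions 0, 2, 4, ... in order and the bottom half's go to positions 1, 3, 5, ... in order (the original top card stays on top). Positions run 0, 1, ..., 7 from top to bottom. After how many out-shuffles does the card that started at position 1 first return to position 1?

3

Follow position 1 under repeated out-shuffles:
1 → 2 → 4 → 1
It first returns after 3 out-shuffles.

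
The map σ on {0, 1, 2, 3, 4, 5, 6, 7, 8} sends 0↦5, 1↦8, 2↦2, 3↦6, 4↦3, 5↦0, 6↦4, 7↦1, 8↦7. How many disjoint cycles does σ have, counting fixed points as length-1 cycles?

Cycle decomposition: (0 5) (1 8 7) (2) (3 6 4).
4 cycles.

4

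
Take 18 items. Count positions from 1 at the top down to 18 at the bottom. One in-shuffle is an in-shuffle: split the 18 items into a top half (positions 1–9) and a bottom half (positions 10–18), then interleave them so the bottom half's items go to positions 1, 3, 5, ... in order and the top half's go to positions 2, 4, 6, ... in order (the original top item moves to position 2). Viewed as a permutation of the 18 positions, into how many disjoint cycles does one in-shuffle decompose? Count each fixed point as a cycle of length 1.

1

Trace each unvisited position around until it returns:
(1 2 4 8 16 13 ... len 18)
1 cycle in total.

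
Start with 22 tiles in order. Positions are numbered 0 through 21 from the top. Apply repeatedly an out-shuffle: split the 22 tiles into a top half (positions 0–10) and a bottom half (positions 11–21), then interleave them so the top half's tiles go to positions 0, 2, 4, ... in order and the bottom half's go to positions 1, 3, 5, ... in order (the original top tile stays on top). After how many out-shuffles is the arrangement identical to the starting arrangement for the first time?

6

The out-shuffle permutes the 22 positions with cycle lengths [1, 1, 2, 3, 3, 6, 6].
Every tile is home exactly when every cycle has completed a whole number of laps, i.e. after lcm(1, 2, 3, 6) = 6 out-shuffles.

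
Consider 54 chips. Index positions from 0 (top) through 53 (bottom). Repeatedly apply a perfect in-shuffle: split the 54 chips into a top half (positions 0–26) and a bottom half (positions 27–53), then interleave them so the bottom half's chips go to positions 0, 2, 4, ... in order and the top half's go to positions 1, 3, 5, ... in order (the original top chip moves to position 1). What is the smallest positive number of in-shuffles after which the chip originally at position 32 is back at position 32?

Follow position 32 under repeated in-shuffles:
32 → 10 → 21 → 43 → 32
It first returns after 4 in-shuffles.

4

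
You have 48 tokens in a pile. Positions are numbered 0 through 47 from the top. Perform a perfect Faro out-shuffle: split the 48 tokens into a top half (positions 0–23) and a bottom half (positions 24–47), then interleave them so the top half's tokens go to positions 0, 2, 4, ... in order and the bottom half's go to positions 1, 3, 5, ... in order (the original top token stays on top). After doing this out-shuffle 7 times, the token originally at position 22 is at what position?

Track the token's position through each out-shuffle:
22 → 44 → 41 → 35 → 23 → 46 → 45 → 43

43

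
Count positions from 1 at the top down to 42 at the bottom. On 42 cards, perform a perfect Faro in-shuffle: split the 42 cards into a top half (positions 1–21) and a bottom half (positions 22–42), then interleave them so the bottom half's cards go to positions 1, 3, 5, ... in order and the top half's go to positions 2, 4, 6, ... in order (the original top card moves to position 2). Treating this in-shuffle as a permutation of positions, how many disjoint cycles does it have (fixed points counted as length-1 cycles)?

3

Trace each unvisited position around until it returns:
(1 2 4 8 16 32 ... len 14) (3 6 12 24 5 10 ... len 14) (7 14 28 13 26 9 ... len 14)
3 cycles in total.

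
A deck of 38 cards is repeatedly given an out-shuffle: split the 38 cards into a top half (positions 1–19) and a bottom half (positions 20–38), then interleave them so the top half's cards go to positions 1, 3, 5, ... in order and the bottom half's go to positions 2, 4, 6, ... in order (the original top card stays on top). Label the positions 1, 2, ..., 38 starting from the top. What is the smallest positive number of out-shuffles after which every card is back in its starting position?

36

The out-shuffle permutes the 38 positions with cycle lengths [1, 1, 36].
Every card is home exactly when every cycle has completed a whole number of laps, i.e. after lcm(1, 36) = 36 out-shuffles.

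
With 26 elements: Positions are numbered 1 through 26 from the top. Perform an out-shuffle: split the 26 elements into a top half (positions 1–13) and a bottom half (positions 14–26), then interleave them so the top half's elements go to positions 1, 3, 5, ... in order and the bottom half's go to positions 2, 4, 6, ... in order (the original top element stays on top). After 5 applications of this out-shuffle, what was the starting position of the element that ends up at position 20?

Work backwards from position 20, undoing one out-shuffle at a time:
20 ← 23 ← 12 ← 19 ← 10 ← 18
So the element now at position 20 started at position 18.

18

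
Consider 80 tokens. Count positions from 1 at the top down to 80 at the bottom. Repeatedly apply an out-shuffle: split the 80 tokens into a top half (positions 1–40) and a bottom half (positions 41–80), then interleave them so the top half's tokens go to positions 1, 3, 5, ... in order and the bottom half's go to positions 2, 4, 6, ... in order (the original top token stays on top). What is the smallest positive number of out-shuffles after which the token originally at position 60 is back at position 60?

39

Follow position 60 under repeated out-shuffles:
60 → 40 → 79 → 78 → 76 → 72 → 64 → 48 → ... → 60 (length 39)
It first returns after 39 out-shuffles.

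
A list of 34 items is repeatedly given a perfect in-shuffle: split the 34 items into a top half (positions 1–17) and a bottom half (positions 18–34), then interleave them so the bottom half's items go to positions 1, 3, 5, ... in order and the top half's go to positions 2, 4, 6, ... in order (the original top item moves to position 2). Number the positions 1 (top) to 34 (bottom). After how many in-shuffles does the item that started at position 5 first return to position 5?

Follow position 5 under repeated in-shuffles:
5 → 10 → 20 → 5
It first returns after 3 in-shuffles.

3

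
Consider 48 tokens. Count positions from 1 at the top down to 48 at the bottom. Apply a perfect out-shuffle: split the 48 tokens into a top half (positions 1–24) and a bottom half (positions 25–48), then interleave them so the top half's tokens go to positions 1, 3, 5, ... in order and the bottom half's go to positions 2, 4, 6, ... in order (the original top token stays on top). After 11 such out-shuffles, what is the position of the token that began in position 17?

Track the token's position through each out-shuffle:
17 → 33 → 18 → 35 → 22 → 43 → 38 → 28 → 8 → 15 → 29 → 10

10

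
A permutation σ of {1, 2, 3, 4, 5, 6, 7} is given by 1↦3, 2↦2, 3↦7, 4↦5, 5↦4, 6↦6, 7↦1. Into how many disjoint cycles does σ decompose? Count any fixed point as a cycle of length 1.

4

Cycle decomposition: (1 3 7) (2) (4 5) (6).
4 cycles.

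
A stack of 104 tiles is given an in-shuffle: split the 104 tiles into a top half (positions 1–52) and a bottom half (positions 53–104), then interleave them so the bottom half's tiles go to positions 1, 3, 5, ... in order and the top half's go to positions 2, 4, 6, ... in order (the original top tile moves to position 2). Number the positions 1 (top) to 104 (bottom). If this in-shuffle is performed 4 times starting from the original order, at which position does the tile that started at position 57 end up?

72

Track the tile's position through each in-shuffle:
57 → 9 → 18 → 36 → 72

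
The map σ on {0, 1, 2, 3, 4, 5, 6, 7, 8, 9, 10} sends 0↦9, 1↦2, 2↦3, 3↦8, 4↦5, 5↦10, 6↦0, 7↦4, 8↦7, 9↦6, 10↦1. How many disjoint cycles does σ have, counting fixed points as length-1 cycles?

Cycle decomposition: (0 9 6) (1 2 3 8 7 4 5 10).
2 cycles.

2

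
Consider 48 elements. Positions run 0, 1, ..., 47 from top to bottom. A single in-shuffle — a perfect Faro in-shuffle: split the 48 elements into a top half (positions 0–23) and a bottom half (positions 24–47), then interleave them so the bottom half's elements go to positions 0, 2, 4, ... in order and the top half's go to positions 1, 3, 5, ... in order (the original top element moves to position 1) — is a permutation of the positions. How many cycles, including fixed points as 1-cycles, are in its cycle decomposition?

Trace each unvisited position around until it returns:
(0 1 3 7 15 31 ... len 21) (2 5 11 23 47 46 ... len 21) (6 13 27) (20 41 34)
4 cycles in total.

4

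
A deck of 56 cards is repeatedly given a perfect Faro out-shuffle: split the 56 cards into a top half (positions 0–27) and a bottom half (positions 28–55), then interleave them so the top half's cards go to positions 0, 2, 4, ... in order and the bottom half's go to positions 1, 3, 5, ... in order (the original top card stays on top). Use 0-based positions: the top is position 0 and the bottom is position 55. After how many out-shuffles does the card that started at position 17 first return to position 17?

20

Follow position 17 under repeated out-shuffles:
17 → 34 → 13 → 26 → 52 → 49 → 43 → 31 → 7 → 14 → 28 → 1 → 2 → 4 → 8 → 16 → 32 → 9 → 18 → 36 → 17
It first returns after 20 out-shuffles.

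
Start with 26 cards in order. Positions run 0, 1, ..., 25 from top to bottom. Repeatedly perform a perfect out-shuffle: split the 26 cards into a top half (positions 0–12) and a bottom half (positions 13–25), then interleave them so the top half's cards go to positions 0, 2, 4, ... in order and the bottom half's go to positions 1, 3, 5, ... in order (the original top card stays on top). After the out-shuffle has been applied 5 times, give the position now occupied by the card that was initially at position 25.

25

Position 25 is a fixed point of every out-shuffle, so the card never moves.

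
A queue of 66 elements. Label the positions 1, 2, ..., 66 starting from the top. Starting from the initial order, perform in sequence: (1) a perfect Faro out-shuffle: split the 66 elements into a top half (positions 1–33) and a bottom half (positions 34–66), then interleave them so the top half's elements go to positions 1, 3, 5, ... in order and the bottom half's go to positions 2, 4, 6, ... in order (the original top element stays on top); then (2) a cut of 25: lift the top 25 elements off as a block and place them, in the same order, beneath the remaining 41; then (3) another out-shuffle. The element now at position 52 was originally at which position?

Undo the operations in reverse order, starting from position 52:
  undo op 3 (out-shuffle, from bottom half): 52 ← 59
  undo op 2 (cut 25): 59 ← 18
  undo op 1 (out-shuffle, from bottom half): 18 ← 42
So the element at position 52 came from original position 42.

42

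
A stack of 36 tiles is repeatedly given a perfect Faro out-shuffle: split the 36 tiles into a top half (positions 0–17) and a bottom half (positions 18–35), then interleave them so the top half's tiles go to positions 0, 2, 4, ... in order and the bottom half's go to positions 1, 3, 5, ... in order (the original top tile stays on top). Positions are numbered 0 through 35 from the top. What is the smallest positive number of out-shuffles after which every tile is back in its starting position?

12

The out-shuffle permutes the 36 positions with cycle lengths [1, 1, 3, 3, 4, 12, 12].
Every tile is home exactly when every cycle has completed a whole number of laps, i.e. after lcm(1, 3, 4, 12) = 12 out-shuffles.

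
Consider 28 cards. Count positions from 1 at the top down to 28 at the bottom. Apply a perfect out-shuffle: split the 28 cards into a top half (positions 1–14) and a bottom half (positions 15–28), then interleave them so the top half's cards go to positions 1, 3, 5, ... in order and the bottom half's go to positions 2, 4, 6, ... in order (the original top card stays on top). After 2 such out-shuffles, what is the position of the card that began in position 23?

Track the card's position through each out-shuffle:
23 → 18 → 8

8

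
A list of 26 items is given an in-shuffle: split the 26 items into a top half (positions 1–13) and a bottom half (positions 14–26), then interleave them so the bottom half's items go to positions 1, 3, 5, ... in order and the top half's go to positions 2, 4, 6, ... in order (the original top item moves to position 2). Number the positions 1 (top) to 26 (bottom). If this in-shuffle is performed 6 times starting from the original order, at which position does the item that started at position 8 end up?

26

Track the item's position through each in-shuffle:
8 → 16 → 5 → 10 → 20 → 13 → 26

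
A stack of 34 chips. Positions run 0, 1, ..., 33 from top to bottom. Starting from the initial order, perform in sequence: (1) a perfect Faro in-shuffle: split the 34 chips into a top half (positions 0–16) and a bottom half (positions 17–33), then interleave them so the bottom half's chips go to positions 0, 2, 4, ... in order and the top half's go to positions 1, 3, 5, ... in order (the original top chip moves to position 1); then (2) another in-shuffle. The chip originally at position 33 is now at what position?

30

Track the chip from position 33 forward through each operation:
  after op 1 (in-shuffle): 33 → 32
  after op 2 (in-shuffle): 32 → 30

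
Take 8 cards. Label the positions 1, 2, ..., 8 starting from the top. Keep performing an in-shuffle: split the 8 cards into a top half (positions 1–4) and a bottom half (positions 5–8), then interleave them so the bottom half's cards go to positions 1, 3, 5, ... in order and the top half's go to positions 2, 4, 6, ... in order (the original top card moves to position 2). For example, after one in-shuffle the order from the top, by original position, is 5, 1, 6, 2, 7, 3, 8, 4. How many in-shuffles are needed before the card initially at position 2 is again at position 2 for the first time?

6

Follow position 2 under repeated in-shuffles:
2 → 4 → 8 → 7 → 5 → 1 → 2
It first returns after 6 in-shuffles.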